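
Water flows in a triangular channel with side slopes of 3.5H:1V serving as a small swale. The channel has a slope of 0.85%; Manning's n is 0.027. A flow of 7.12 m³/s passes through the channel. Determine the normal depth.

y_n = 0.989 m

Manning's equation rearranged: A R^(2/3) = nQ / (1·√S) = 0.027 × 7.12 / (√0.0085) = 2.085.
At y = 1.07 m: A R^(2/3) = 2.573 — over.
At y = 0.876 m: A R^(2/3) = 1.509 — short.
At y = 0.989 m: A R^(2/3) = 2.086 — ≈ 2.085.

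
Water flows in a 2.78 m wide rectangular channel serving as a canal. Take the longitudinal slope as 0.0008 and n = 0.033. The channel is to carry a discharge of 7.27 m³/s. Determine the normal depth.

Manning's equation rearranged: A R^(2/3) = nQ / (1·√S) = 0.033 × 7.27 / (√0.0008) = 8.482.
At y = 3.99 m: A R^(2/3) = 11.32 — high.
At y = 2.75 m: A R^(2/3) = 7.249 — low.
At y = 3.13 m: A R^(2/3) = 8.483 — ≈ 8.482.

y_n = 3.13 m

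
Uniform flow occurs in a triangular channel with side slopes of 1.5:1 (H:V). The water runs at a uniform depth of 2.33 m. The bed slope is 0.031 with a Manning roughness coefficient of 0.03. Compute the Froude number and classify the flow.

supercritical

For a triangular section with side slope z = 1.5: A = zy² = 1.5×2.33² = 8.143 m²; P = 2y√(1+z²) = 2×2.33×1.803 = 8.401 m.
Hydraulic radius R = A/P = 8.143/8.401 = 0.9693 m.
V = (1/n) R^(2/3) √S = (1/0.03) × 0.9693^(2/3) × √0.031 = 5.748 m/s. Hydraulic depth D_h = A/T = 8.143/6.99 = 1.165 m.
Froude number Fr = V/√(g·D_h) = 5.748/√(9.81×1.165) = 1.7, which is greater than 1, so the flow is supercritical.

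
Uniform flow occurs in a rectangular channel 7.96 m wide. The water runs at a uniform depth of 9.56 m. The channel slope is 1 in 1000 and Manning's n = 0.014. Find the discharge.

Q = 342 m³/s

Flow area A = b·y = 7.96 × 9.56 = 76.1 m². Wetted perimeter P = b + 2y = 7.96 + 2×9.56 = 27.08 m.
Hydraulic radius R = A/P = 76.1/27.08 = 2.81 m.
Manning's equation: Q = (1/n) A R^(2/3) S^(1/2) = (1/0.014) × 76.1 × 2.81^(2/3) × 0.001^(1/2) = 342 m³/s.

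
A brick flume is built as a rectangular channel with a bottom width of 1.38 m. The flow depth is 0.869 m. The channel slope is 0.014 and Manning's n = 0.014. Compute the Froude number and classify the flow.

supercritical

Flow area A = b·y = 1.38 × 0.869 = 1.199 m². Wetted perimeter P = b + 2y = 1.38 + 2×0.869 = 3.118 m.
Hydraulic radius R = A/P = 1.199/3.118 = 0.3846 m.
V = (1/n) R^(2/3) √S = (1/0.014) × 0.3846^(2/3) × √0.014 = 4.47 m/s. Hydraulic depth D_h = A/T = 1.199/1.38 = 0.869 m.
Froude number Fr = V/√(g·D_h) = 4.47/√(9.81×0.869) = 1.53, which is greater than 1, so the flow is supercritical.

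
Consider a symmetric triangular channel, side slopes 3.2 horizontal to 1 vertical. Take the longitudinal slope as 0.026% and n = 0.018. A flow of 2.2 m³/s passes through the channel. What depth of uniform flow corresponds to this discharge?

Manning's equation rearranged: A R^(2/3) = nQ / (1·√S) = 0.018 × 2.2 / (√0.00026) = 2.456.
Try y = 0.942 m: A R^(2/3) = 1.666 — low.
Try y = 1.09 m: A R^(2/3) = 2.459 — close enough.

y_n = 1.09 m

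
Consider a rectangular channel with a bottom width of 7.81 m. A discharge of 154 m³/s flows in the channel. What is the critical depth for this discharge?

For a rectangular channel, critical depth y_c = (q²/g)^(1/3) where q = Q/b = 154/7.81 = 19.72 m²/s.
So y_c = (19.72²/9.81)^(1/3) = 3.41 m.

y_c = 3.41 m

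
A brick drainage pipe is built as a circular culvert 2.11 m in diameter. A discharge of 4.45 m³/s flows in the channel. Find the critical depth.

y_c = 0.994 m

At critical depth, Q² T / (g A³) = 1, i.e. A³/T = Q²/g = 4.45²/9.81 = 2.019.
Trying y = 1.21 m: A³/T = 4.276 — high.
Trying y = 0.994 m: A³/T = 2.017 — matches.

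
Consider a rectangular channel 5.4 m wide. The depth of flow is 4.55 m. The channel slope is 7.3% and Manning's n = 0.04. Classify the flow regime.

supercritical

Flow area A = b·y = 5.4 × 4.55 = 24.57 m². Wetted perimeter P = b + 2y = 5.4 + 2×4.55 = 14.5 m.
Hydraulic radius R = A/P = 24.57/14.5 = 1.694 m.
V = (1/n) R^(2/3) √S = (1/0.04) × 1.694^(2/3) × √0.073 = 9.6 m/s. Hydraulic depth D_h = A/T = 24.57/5.4 = 4.55 m.
Froude number Fr = V/√(g·D_h) = 9.6/√(9.81×4.55) = 1.44, which is greater than 1, so the flow is supercritical.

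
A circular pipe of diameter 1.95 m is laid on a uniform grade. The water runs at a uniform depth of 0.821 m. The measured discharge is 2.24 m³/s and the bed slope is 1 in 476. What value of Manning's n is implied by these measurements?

n = 0.014

For a circular section of diameter D = 1.95 m at depth y = 0.821 m, the central angle is θ = 2 arccos(1 − 2y/D) = 2.824 rad. Then A = (D²/8)(θ − sin θ) = 1.194 m² and P = Dθ/2 = 2.754 m.
Hydraulic radius R = A/P = 1.194/2.754 = 0.4337 m.
Rearranging Manning's equation: n = (1/Q) A R^(2/3) S^(1/2) = (1/2.24) × 1.194 × 0.4337^(2/3) × √0.002101 = 0.014.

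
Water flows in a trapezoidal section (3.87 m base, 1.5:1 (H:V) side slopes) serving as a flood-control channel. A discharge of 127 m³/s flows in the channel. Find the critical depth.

At critical depth, Q² T / (g A³) = 1, i.e. A³/T = Q²/g = 127²/9.81 = 1644.
At y = 2.87 m: A³/T = 1035 — too small.
At y = 3.23 m: A³/T = 1645 — matches.

y_c = 3.23 m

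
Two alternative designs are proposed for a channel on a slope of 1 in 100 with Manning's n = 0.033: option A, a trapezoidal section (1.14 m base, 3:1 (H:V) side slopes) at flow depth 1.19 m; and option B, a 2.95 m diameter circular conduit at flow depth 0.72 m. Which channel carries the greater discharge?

channel A

Channel A: With bottom width b = 1.14 m and side slope z = 3: A = (b + zy)y = (1.14 + 3×1.19)×1.19 = 5.605 m²; P = b + 2y√(1+z²) = 1.14 + 2×1.19×3.162 = 8.666 m. Hydraulic radius R = A/P = 5.605/8.666 = 0.6468 m. Q_A = (1/0.033)·5.605·0.6468^(2/3)·√0.01 = 12.7 m³/s.
Channel B: For a circular section of diameter D = 2.95 m at depth y = 0.72 m, the central angle is θ = 2 arccos(1 − 2y/D) = 2.067 rad. Then A = (D²/8)(θ − sin θ) = 1.292 m² and P = Dθ/2 = 3.049 m. Hydraulic radius R = A/P = 1.292/3.049 = 0.4237 m. Q_B = (1/0.033)·1.292·0.4237^(2/3)·√0.01 = 2.208 m³/s.
Q_A = 12.7 m³/s vs Q_B = 2.208 m³/s, so channel A carries more.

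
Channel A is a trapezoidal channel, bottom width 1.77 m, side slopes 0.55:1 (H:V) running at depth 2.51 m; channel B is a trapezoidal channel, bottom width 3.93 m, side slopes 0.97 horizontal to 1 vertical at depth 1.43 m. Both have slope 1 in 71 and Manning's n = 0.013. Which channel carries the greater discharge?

Channel A: With bottom width b = 1.77 m and side slope z = 0.55: A = (b + zy)y = (1.77 + 0.55×2.51)×2.51 = 7.908 m²; P = b + 2y√(1+z²) = 1.77 + 2×2.51×1.141 = 7.499 m. Hydraulic radius R = A/P = 7.908/7.499 = 1.054 m. Q_A = (1/0.013)·7.908·1.054^(2/3)·√0.01408 = 74.79 m³/s.
Channel B: With bottom width b = 3.93 m and side slope z = 0.97: A = (b + zy)y = (3.93 + 0.97×1.43)×1.43 = 7.603 m²; P = b + 2y√(1+z²) = 3.93 + 2×1.43×1.393 = 7.914 m. Hydraulic radius R = A/P = 7.603/7.914 = 0.9607 m. Q_B = (1/0.013)·7.603·0.9607^(2/3)·√0.01408 = 67.58 m³/s.
Q_A = 74.79 m³/s vs Q_B = 67.58 m³/s, so channel A carries more.

channel A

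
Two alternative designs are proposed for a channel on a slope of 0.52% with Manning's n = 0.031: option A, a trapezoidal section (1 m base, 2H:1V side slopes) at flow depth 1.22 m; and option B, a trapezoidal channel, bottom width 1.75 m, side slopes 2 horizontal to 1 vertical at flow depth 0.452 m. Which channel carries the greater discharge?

channel A

Channel A: With bottom width b = 1 m and side slope z = 2: A = (b + zy)y = (1 + 2×1.22)×1.22 = 4.197 m²; P = b + 2y√(1+z²) = 1 + 2×1.22×2.236 = 6.456 m. Hydraulic radius R = A/P = 4.197/6.456 = 0.6501 m. Q_A = (1/0.031)·4.197·0.6501^(2/3)·√0.0052 = 7.326 m³/s.
Channel B: With bottom width b = 1.75 m and side slope z = 2: A = (b + zy)y = (1.75 + 2×0.452)×0.452 = 1.2 m²; P = b + 2y√(1+z²) = 1.75 + 2×0.452×2.236 = 3.771 m. Hydraulic radius R = A/P = 1.2/3.771 = 0.3181 m. Q_B = (1/0.031)·1.2·0.3181^(2/3)·√0.0052 = 1.3 m³/s.
Q_A = 7.326 m³/s vs Q_B = 1.3 m³/s, so channel A carries more.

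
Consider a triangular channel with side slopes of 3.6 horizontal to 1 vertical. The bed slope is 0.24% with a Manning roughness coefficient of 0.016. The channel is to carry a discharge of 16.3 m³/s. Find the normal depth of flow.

y_n = 1.39 m

Manning's equation rearranged: A R^(2/3) = nQ / (1·√S) = 0.016 × 16.3 / (√0.0024) = 5.324.
At y = 1.57 m: A R^(2/3) = 7.366 — too large.
At y = 1 m: A R^(2/3) = 2.212 — too small.
At y = 1.39 m: A R^(2/3) = 5.324 — matches.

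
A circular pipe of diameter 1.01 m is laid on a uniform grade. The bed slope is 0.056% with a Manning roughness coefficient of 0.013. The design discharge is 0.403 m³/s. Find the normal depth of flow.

y_n = 0.618 m

Manning's equation rearranged: A R^(2/3) = nQ / (1·√S) = 0.013 × 0.403 / (√0.00056) = 0.2214.
Try y = 0.506 m: A R^(2/3) = 0.1606 — low.
Try y = 0.618 m: A R^(2/3) = 0.2215 — ≈ 0.2214.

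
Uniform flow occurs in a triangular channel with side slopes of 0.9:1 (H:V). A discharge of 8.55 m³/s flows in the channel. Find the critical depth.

At critical depth, Q² T / (g A³) = 1, i.e. A³/T = Q²/g = 8.55²/9.81 = 7.452.
At y = 1.98 m: A³/T = 12.32 — high.
At y = 1.79 m: A³/T = 7.443 — ≈ 7.452.

y_c = 1.79 m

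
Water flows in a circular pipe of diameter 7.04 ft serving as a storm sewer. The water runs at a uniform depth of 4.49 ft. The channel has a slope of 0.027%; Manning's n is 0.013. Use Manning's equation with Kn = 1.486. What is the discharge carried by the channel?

For a circular section of diameter D = 7.04 ft at depth y = 4.49 ft, the central angle is θ = 2 arccos(1 − 2y/D) = 3.7 rad. Then A = (D²/8)(θ − sin θ) = 26.2 ft² and P = Dθ/2 = 13.02 ft.
Hydraulic radius R = A/P = 26.2/13.02 = 2.012 ft.
Manning's equation: Q = (1.486/n) A R^(2/3) S^(1/2) = (1.486/0.013) × 26.2 × 2.012^(2/3) × 0.00027^(1/2) = 78.4 ft³/s.

Q = 78.4 ft³/s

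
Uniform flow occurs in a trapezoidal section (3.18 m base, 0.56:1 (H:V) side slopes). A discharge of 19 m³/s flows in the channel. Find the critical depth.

y_c = 1.41 m

At critical depth, Q² T / (g A³) = 1, i.e. A³/T = Q²/g = 19²/9.81 = 36.8.
At y = 1.78 m: A³/T = 79.43 — over.
At y = 1.03 m: A³/T = 13.37 — short.
At y = 1.41 m: A³/T = 36.84 — close enough.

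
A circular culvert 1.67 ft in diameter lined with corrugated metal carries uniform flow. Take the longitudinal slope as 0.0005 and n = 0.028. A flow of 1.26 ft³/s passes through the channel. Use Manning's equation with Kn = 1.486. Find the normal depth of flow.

Manning's equation rearranged: A R^(2/3) = nQ / (1.486·√S) = 0.028 × 1.26 / (1.486 × √0.0005) = 1.062.
At y = 0.954 ft: A R^(2/3) = 0.7615 — too small.
At y = 1.2 ft: A R^(2/3) = 1.059 — matches.

y_n = 1.2 ft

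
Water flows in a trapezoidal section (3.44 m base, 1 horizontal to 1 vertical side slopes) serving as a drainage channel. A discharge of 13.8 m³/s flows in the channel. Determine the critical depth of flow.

y_c = 1.06 m

At critical depth, Q² T / (g A³) = 1, i.e. A³/T = Q²/g = 13.8²/9.81 = 19.41.
Trying y = 1.16 m: A³/T = 26.38 — too large.
Trying y = 0.832 m: A³/T = 8.797 — too small.
Trying y = 1.06 m: A³/T = 19.52 — ≈ 19.41.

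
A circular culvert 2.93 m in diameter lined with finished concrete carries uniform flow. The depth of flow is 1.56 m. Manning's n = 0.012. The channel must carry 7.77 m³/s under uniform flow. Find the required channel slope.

For a circular section of diameter D = 2.93 m at depth y = 1.56 m, the central angle is θ = 2 arccos(1 − 2y/D) = 3.271 rad. Then A = (D²/8)(θ − sin θ) = 3.649 m² and P = Dθ/2 = 4.793 m.
Hydraulic radius R = A/P = 3.649/4.793 = 0.7615 m.
From Manning's equation, S = [nQ / (1 A R^(2/3))]² = [0.012 × 7.77 / (1 × 3.649 × 0.7615^(2/3))]² = 0.000939.

S = 0.000939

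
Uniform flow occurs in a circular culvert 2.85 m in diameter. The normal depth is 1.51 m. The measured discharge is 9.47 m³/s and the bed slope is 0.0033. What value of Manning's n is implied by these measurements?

For a circular section of diameter D = 2.85 m at depth y = 1.51 m, the central angle is θ = 2 arccos(1 − 2y/D) = 3.261 rad. Then A = (D²/8)(θ − sin θ) = 3.432 m² and P = Dθ/2 = 4.647 m.
Hydraulic radius R = A/P = 3.432/4.647 = 0.7385 m.
Rearranging Manning's equation: n = (1/Q) A R^(2/3) S^(1/2) = (1/9.47) × 3.432 × 0.7385^(2/3) × √0.0033 = 0.017.

n = 0.017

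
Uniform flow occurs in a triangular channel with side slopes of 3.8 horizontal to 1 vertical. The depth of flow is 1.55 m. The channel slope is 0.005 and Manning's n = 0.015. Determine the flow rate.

Q = 35.5 m³/s

For a triangular section with side slope z = 3.8: A = zy² = 3.8×1.55² = 9.13 m²; P = 2y√(1+z²) = 2×1.55×3.929 = 12.18 m.
Hydraulic radius R = A/P = 9.13/12.18 = 0.7495 m.
Manning's equation: Q = (1/n) A R^(2/3) S^(1/2) = (1/0.015) × 9.13 × 0.7495^(2/3) × 0.005^(1/2) = 35.5 m³/s.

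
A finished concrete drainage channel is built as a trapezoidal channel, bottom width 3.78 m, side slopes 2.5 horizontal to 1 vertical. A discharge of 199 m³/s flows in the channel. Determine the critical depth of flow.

y_c = 3.52 m

At critical depth, Q² T / (g A³) = 1, i.e. A³/T = Q²/g = 199²/9.81 = 4037.
Try y = 2.57 m: A³/T = 1085 — low.
Try y = 4.03 m: A³/T = 7274 — high.
Try y = 3.52 m: A³/T = 4061 — close enough.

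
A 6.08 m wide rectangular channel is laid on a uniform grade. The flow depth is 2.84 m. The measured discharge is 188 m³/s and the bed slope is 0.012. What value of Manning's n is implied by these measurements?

Flow area A = b·y = 6.08 × 2.84 = 17.27 m². Wetted perimeter P = b + 2y = 6.08 + 2×2.84 = 11.76 m.
Hydraulic radius R = A/P = 17.27/11.76 = 1.468 m.
Rearranging Manning's equation: n = (1/Q) A R^(2/3) S^(1/2) = (1/188) × 17.27 × 1.468^(2/3) × √0.012 = 0.013.

n = 0.013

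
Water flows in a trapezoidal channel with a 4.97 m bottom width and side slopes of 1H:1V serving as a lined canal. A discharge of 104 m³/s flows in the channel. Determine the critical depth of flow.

At critical depth, Q² T / (g A³) = 1, i.e. A³/T = Q²/g = 104²/9.81 = 1103.
Try y = 3.55 m: A³/T = 2292 — too large.
Try y = 2.47 m: A³/T = 626.2 — too small.
Try y = 2.9 m: A³/T = 1104 — close enough.

y_c = 2.9 m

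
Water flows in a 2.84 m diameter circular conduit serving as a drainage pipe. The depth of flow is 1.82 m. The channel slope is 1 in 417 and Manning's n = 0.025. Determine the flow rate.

For a circular section of diameter D = 2.84 m at depth y = 1.82 m, the central angle is θ = 2 arccos(1 − 2y/D) = 3.713 rad. Then A = (D²/8)(θ − sin θ) = 4.288 m² and P = Dθ/2 = 5.272 m.
Hydraulic radius R = A/P = 4.288/5.272 = 0.8134 m.
Manning's equation: Q = (1/n) A R^(2/3) S^(1/2) = (1/0.025) × 4.288 × 0.8134^(2/3) × 0.002398^(1/2) = 7.32 m³/s.

Q = 7.32 m³/s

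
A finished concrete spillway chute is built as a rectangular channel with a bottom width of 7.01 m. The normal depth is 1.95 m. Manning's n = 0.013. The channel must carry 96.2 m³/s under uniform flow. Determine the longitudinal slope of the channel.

Flow area A = b·y = 7.01 × 1.95 = 13.67 m². Wetted perimeter P = b + 2y = 7.01 + 2×1.95 = 10.91 m.
Hydraulic radius R = A/P = 13.67/10.91 = 1.253 m.
From Manning's equation, S = [nQ / (1 A R^(2/3))]² = [0.013 × 96.2 / (1 × 13.67 × 1.253^(2/3))]² = 0.0062.

S = 0.0062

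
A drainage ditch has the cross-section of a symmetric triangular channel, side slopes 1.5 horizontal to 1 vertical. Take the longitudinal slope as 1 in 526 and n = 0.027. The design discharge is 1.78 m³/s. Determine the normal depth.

y_n = 1.11 m

Manning's equation rearranged: A R^(2/3) = nQ / (1·√S) = 0.027 × 1.78 / (√0.001901) = 1.102.
Trying y = 1.24 m: A R^(2/3) = 1.484 — over.
Trying y = 0.787 m: A R^(2/3) = 0.4413 — short.
Trying y = 1.11 m: A R^(2/3) = 1.104 — ≈ 1.102.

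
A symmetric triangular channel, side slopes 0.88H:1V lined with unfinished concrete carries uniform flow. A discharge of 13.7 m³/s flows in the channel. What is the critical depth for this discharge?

y_c = 2.18 m

At critical depth, Q² T / (g A³) = 1, i.e. A³/T = Q²/g = 13.7²/9.81 = 19.13.
At y = 1.95 m: A³/T = 10.92 — low.
At y = 2.45 m: A³/T = 34.18 — high.
At y = 2.18 m: A³/T = 19.06 — ≈ 19.13.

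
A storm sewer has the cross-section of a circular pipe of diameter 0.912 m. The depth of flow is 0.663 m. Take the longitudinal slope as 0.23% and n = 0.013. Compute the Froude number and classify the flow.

subcritical

For a circular section of diameter D = 0.912 m at depth y = 0.663 m, the central angle is θ = 2 arccos(1 − 2y/D) = 4.084 rad. Then A = (D²/8)(θ − sin θ) = 0.5087 m² and P = Dθ/2 = 1.862 m.
Hydraulic radius R = A/P = 0.5087/1.862 = 0.2732 m.
V = (1/n) R^(2/3) √S = (1/0.013) × 0.2732^(2/3) × √0.0023 = 1.553 m/s. Hydraulic depth D_h = A/T = 0.5087/0.8126 = 0.626 m.
Froude number Fr = V/√(g·D_h) = 1.553/√(9.81×0.626) = 0.627, which is less than 1, so the flow is subcritical.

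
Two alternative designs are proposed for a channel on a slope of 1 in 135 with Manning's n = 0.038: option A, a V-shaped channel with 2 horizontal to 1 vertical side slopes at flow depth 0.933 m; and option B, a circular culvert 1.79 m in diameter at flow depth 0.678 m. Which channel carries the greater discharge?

Channel A: For a triangular section with side slope z = 2: A = zy² = 2×0.933² = 1.741 m²; P = 2y√(1+z²) = 2×0.933×2.236 = 4.173 m. Hydraulic radius R = A/P = 1.741/4.173 = 0.4173 m. Q_A = (1/0.038)·1.741·0.4173^(2/3)·√0.007407 = 2.202 m³/s.
Channel B: For a circular section of diameter D = 1.79 m at depth y = 0.678 m, the central angle is θ = 2 arccos(1 − 2y/D) = 2.652 rad. Then A = (D²/8)(θ − sin θ) = 0.8737 m² and P = Dθ/2 = 2.373 m. Hydraulic radius R = A/P = 0.8737/2.373 = 0.3681 m. Q_B = (1/0.038)·0.8737·0.3681^(2/3)·√0.007407 = 1.016 m³/s.
Q_A = 2.202 m³/s vs Q_B = 1.016 m³/s, so channel A carries more.

channel A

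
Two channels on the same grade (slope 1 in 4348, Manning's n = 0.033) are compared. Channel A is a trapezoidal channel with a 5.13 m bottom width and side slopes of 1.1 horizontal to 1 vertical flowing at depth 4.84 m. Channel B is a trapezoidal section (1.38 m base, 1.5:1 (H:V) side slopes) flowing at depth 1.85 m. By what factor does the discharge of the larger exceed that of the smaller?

Channel A: With bottom width b = 5.13 m and side slope z = 1.1: A = (b + zy)y = (5.13 + 1.1×4.84)×4.84 = 50.6 m²; P = b + 2y√(1+z²) = 5.13 + 2×4.84×1.487 = 19.52 m. Hydraulic radius R = A/P = 50.6/19.52 = 2.592 m. Q_A = (1/0.033)·50.6·2.592^(2/3)·√0.00023 = 43.88 m³/s.
Channel B: With bottom width b = 1.38 m and side slope z = 1.5: A = (b + zy)y = (1.38 + 1.5×1.85)×1.85 = 7.687 m²; P = b + 2y√(1+z²) = 1.38 + 2×1.85×1.803 = 8.05 m. Hydraulic radius R = A/P = 7.687/8.05 = 0.9548 m. Q_B = (1/0.033)·7.687·0.9548^(2/3)·√0.00023 = 3.425 m³/s.
The larger discharge is 43.88 m³/s and the smaller is 3.425 m³/s; the ratio is 12.8.

12.8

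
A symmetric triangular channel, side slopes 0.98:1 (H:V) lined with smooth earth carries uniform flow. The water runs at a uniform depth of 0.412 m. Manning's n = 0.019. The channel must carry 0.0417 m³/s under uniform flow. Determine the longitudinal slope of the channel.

For a triangular section with side slope z = 0.98: A = zy² = 0.98×0.412² = 0.1663 m²; P = 2y√(1+z²) = 2×0.412×1.4 = 1.154 m.
Hydraulic radius R = A/P = 0.1663/1.154 = 0.1442 m.
From Manning's equation, S = [nQ / (1 A R^(2/3))]² = [0.019 × 0.0417 / (1 × 0.1663 × 0.1442^(2/3))]² = 0.0003.

S = 0.0003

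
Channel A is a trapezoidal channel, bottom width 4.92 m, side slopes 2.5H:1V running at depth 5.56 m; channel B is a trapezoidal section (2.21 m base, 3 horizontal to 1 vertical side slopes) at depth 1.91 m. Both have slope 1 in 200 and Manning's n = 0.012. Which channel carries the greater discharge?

channel A

Channel A: With bottom width b = 4.92 m and side slope z = 2.5: A = (b + zy)y = (4.92 + 2.5×5.56)×5.56 = 104.6 m²; P = b + 2y√(1+z²) = 4.92 + 2×5.56×2.693 = 34.86 m. Hydraulic radius R = A/P = 104.6/34.86 = 3.002 m. Q_A = (1/0.012)·104.6·3.002^(2/3)·√0.005 = 1283 m³/s.
Channel B: With bottom width b = 2.21 m and side slope z = 3: A = (b + zy)y = (2.21 + 3×1.91)×1.91 = 15.17 m²; P = b + 2y√(1+z²) = 2.21 + 2×1.91×3.162 = 14.29 m. Hydraulic radius R = A/P = 15.17/14.29 = 1.061 m. Q_B = (1/0.012)·15.17·1.061^(2/3)·√0.005 = 92.98 m³/s.
Q_A = 1283 m³/s vs Q_B = 92.98 m³/s, so channel A carries more.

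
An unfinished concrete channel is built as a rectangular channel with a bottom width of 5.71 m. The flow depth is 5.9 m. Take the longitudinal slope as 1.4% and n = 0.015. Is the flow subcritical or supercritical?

Flow area A = b·y = 5.71 × 5.9 = 33.69 m². Wetted perimeter P = b + 2y = 5.71 + 2×5.9 = 17.51 m.
Hydraulic radius R = A/P = 33.69/17.51 = 1.924 m.
V = (1/n) R^(2/3) √S = (1/0.015) × 1.924^(2/3) × √0.014 = 12.2 m/s. Hydraulic depth D_h = A/T = 33.69/5.71 = 5.9 m.
Froude number Fr = V/√(g·D_h) = 12.2/√(9.81×5.9) = 1.6, which is greater than 1, so the flow is supercritical.

supercritical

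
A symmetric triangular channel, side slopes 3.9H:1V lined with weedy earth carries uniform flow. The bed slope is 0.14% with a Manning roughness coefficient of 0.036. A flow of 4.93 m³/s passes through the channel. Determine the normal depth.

y_n = 1.29 m

Manning's equation rearranged: A R^(2/3) = nQ / (1·√S) = 0.036 × 4.93 / (√0.0014) = 4.743.
Try y = 0.94 m: A R^(2/3) = 2.039 — too small.
Try y = 1.29 m: A R^(2/3) = 4.743 — close enough.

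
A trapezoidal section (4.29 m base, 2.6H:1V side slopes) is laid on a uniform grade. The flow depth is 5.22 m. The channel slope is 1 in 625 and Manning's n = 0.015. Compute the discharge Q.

With bottom width b = 4.29 m and side slope z = 2.6: A = (b + zy)y = (4.29 + 2.6×5.22)×5.22 = 93.24 m²; P = b + 2y√(1+z²) = 4.29 + 2×5.22×2.786 = 33.37 m.
Hydraulic radius R = A/P = 93.24/33.37 = 2.794 m.
Manning's equation: Q = (1/n) A R^(2/3) S^(1/2) = (1/0.015) × 93.24 × 2.794^(2/3) × 0.0016^(1/2) = 493 m³/s.

Q = 493 m³/s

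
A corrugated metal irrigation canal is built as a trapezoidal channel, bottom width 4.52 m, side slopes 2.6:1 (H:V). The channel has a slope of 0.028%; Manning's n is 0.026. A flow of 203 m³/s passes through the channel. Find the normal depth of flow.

y_n = 6.5 m

Manning's equation rearranged: A R^(2/3) = nQ / (1·√S) = 0.026 × 203 / (√0.00028) = 315.4.
Try y = 5.37 m: A R^(2/3) = 201 — low.
Try y = 7.15 m: A R^(2/3) = 397.1 — high.
Try y = 6.5 m: A R^(2/3) = 315.9 — close enough.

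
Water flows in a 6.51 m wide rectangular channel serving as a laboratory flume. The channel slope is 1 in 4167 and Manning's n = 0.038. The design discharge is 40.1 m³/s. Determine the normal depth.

y_n = 8.53 m

Manning's equation rearranged: A R^(2/3) = nQ / (1·√S) = 0.038 × 40.1 / (√0.00024) = 98.36.
Trying y = 9.64 m: A R^(2/3) = 113.5 — over.
Trying y = 8.53 m: A R^(2/3) = 98.32 — ≈ 98.36.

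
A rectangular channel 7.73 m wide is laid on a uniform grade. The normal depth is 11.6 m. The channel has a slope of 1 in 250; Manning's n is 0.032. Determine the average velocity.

Flow area A = b·y = 7.73 × 11.6 = 89.67 m². Wetted perimeter P = b + 2y = 7.73 + 2×11.6 = 30.93 m.
Hydraulic radius R = A/P = 89.67/30.93 = 2.899 m.
From Manning's equation, V = (1/n) R^(2/3) S^(1/2) = (1/0.032) × 2.899^(2/3) × 0.004^(1/2) = 4.02 m/s.

V = 4.02 m/s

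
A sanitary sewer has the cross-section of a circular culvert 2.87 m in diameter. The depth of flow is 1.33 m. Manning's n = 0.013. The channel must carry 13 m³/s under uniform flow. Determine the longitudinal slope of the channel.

S = 0.00552

For a circular section of diameter D = 2.87 m at depth y = 1.33 m, the central angle is θ = 2 arccos(1 − 2y/D) = 2.995 rad. Then A = (D²/8)(θ − sin θ) = 2.934 m² and P = Dθ/2 = 4.298 m.
Hydraulic radius R = A/P = 2.934/4.298 = 0.6825 m.
From Manning's equation, S = [nQ / (1 A R^(2/3))]² = [0.013 × 13 / (1 × 2.934 × 0.6825^(2/3))]² = 0.00552.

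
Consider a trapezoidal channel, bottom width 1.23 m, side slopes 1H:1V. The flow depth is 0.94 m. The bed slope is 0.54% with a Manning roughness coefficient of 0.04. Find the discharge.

Q = 2.44 m³/s

With bottom width b = 1.23 m and side slope z = 1: A = (b + zy)y = (1.23 + 1×0.94)×0.94 = 2.04 m²; P = b + 2y√(1+z²) = 1.23 + 2×0.94×1.414 = 3.889 m.
Hydraulic radius R = A/P = 2.04/3.889 = 0.5245 m.
Manning's equation: Q = (1/n) A R^(2/3) S^(1/2) = (1/0.04) × 2.04 × 0.5245^(2/3) × 0.0054^(1/2) = 2.44 m³/s.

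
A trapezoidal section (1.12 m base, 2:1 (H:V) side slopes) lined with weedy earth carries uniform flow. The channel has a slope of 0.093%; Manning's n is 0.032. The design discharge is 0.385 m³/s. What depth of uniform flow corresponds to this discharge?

y_n = 0.453 m

Manning's equation rearranged: A R^(2/3) = nQ / (1·√S) = 0.032 × 0.385 / (√0.00093) = 0.404.
At y = 0.501 m: A R^(2/3) = 0.4936 — over.
At y = 0.321 m: A R^(2/3) = 0.2069 — short.
At y = 0.453 m: A R^(2/3) = 0.4037 — ≈ 0.404.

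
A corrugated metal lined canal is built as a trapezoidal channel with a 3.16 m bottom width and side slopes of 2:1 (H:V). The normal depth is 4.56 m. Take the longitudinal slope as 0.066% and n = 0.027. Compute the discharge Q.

With bottom width b = 3.16 m and side slope z = 2: A = (b + zy)y = (3.16 + 2×4.56)×4.56 = 56 m²; P = b + 2y√(1+z²) = 3.16 + 2×4.56×2.236 = 23.55 m.
Hydraulic radius R = A/P = 56/23.55 = 2.377 m.
Manning's equation: Q = (1/n) A R^(2/3) S^(1/2) = (1/0.027) × 56 × 2.377^(2/3) × 0.00066^(1/2) = 94.9 m³/s.

Q = 94.9 m³/s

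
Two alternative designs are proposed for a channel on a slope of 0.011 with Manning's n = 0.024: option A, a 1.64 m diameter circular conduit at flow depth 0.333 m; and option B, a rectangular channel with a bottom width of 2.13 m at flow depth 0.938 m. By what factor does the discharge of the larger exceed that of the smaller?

11.9

Channel A: For a circular section of diameter D = 1.64 m at depth y = 0.333 m, the central angle is θ = 2 arccos(1 − 2y/D) = 1.87 rad. Then A = (D²/8)(θ − sin θ) = 0.3073 m² and P = Dθ/2 = 1.533 m. Hydraulic radius R = A/P = 0.3073/1.533 = 0.2005 m. Q_A = (1/0.024)·0.3073·0.2005^(2/3)·√0.011 = 0.46 m³/s.
Channel B: Flow area A = b·y = 2.13 × 0.938 = 1.998 m². Wetted perimeter P = b + 2y = 2.13 + 2×0.938 = 4.006 m. Hydraulic radius R = A/P = 1.998/4.006 = 0.4987 m. Q_B = (1/0.024)·1.998·0.4987^(2/3)·√0.011 = 5.491 m³/s.
The larger discharge is 5.491 m³/s and the smaller is 0.46 m³/s; the ratio is 11.9.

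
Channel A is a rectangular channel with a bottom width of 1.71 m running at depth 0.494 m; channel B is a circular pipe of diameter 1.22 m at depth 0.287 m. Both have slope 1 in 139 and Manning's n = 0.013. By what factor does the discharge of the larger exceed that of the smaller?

6.06

Channel A: Flow area A = b·y = 1.71 × 0.494 = 0.8447 m². Wetted perimeter P = b + 2y = 1.71 + 2×0.494 = 2.698 m. Hydraulic radius R = A/P = 0.8447/2.698 = 0.3131 m. Q_A = (1/0.013)·0.8447·0.3131^(2/3)·√0.007194 = 2.541 m³/s.
Channel B: For a circular section of diameter D = 1.22 m at depth y = 0.287 m, the central angle is θ = 2 arccos(1 − 2y/D) = 2.026 rad. Then A = (D²/8)(θ − sin θ) = 0.2097 m² and P = Dθ/2 = 1.236 m. Hydraulic radius R = A/P = 0.2097/1.236 = 0.1697 m. Q_B = (1/0.013)·0.2097·0.1697^(2/3)·√0.007194 = 0.4194 m³/s.
The larger discharge is 2.541 m³/s and the smaller is 0.4194 m³/s; the ratio is 6.06.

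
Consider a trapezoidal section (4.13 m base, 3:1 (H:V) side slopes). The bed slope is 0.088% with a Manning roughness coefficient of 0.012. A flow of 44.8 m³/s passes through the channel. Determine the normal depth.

y_n = 1.79 m

Manning's equation rearranged: A R^(2/3) = nQ / (1·√S) = 0.012 × 44.8 / (√0.00088) = 18.12.
At y = 2.25 m: A R^(2/3) = 29.66 — over.
At y = 1.59 m: A R^(2/3) = 14.13 — short.
At y = 1.79 m: A R^(2/3) = 18.13 — matches.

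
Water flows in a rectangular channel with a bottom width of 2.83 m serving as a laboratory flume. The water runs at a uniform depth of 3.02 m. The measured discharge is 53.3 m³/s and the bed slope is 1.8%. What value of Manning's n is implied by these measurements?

Flow area A = b·y = 2.83 × 3.02 = 8.547 m². Wetted perimeter P = b + 2y = 2.83 + 2×3.02 = 8.87 m.
Hydraulic radius R = A/P = 8.547/8.87 = 0.9635 m.
Rearranging Manning's equation: n = (1/Q) A R^(2/3) S^(1/2) = (1/53.3) × 8.547 × 0.9635^(2/3) × √0.018 = 0.021.

n = 0.021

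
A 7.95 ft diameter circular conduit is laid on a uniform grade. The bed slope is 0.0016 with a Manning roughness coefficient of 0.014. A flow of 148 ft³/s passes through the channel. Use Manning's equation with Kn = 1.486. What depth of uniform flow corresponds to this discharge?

y_n = 3.71 ft

Manning's equation rearranged: A R^(2/3) = nQ / (1.486·√S) = 0.014 × 148 / (1.486 × √0.0016) = 34.86.
Try y = 4.08 ft: A R^(2/3) = 41 — over.
Try y = 3.71 ft: A R^(2/3) = 34.84 — ≈ 34.86.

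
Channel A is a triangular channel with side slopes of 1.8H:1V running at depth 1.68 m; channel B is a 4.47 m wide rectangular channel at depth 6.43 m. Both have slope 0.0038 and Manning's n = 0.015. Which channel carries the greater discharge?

channel B

Channel A: For a triangular section with side slope z = 1.8: A = zy² = 1.8×1.68² = 5.08 m²; P = 2y√(1+z²) = 2×1.68×2.059 = 6.919 m. Hydraulic radius R = A/P = 5.08/6.919 = 0.7343 m. Q_A = (1/0.015)·5.08·0.7343^(2/3)·√0.0038 = 16.99 m³/s.
Channel B: Flow area A = b·y = 4.47 × 6.43 = 28.74 m². Wetted perimeter P = b + 2y = 4.47 + 2×6.43 = 17.33 m. Hydraulic radius R = A/P = 28.74/17.33 = 1.659 m. Q_B = (1/0.015)·28.74·1.659^(2/3)·√0.0038 = 165.5 m³/s.
Q_A = 16.99 m³/s vs Q_B = 165.5 m³/s, so channel B carries more.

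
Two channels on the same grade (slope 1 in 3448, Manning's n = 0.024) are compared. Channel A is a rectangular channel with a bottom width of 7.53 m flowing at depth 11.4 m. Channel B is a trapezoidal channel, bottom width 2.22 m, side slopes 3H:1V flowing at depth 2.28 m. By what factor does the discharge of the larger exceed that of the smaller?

Channel A: Flow area A = b·y = 7.53 × 11.4 = 85.84 m². Wetted perimeter P = b + 2y = 7.53 + 2×11.4 = 30.33 m. Hydraulic radius R = A/P = 85.84/30.33 = 2.83 m. Q_A = (1/0.024)·85.84·2.83^(2/3)·√0.00029 = 121.9 m³/s.
Channel B: With bottom width b = 2.22 m and side slope z = 3: A = (b + zy)y = (2.22 + 3×2.28)×2.28 = 20.66 m²; P = b + 2y√(1+z²) = 2.22 + 2×2.28×3.162 = 16.64 m. Hydraulic radius R = A/P = 20.66/16.64 = 1.241 m. Q_B = (1/0.024)·20.66·1.241^(2/3)·√0.00029 = 16.93 m³/s.
The larger discharge is 121.9 m³/s and the smaller is 16.93 m³/s; the ratio is 7.2.

7.2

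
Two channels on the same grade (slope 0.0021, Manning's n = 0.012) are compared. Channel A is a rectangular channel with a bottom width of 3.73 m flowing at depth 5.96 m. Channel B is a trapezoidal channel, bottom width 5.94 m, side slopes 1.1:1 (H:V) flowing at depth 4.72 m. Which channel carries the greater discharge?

Channel A: Flow area A = b·y = 3.73 × 5.96 = 22.23 m². Wetted perimeter P = b + 2y = 3.73 + 2×5.96 = 15.65 m. Hydraulic radius R = A/P = 22.23/15.65 = 1.42 m. Q_A = (1/0.012)·22.23·1.42^(2/3)·√0.0021 = 107.3 m³/s.
Channel B: With bottom width b = 5.94 m and side slope z = 1.1: A = (b + zy)y = (5.94 + 1.1×4.72)×4.72 = 52.54 m²; P = b + 2y√(1+z²) = 5.94 + 2×4.72×1.487 = 19.97 m. Hydraulic radius R = A/P = 52.54/19.97 = 2.631 m. Q_B = (1/0.012)·52.54·2.631^(2/3)·√0.0021 = 382.4 m³/s.
Q_A = 107.3 m³/s vs Q_B = 382.4 m³/s, so channel B carries more.

channel B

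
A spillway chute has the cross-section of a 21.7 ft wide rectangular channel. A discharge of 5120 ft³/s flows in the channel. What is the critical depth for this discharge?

y_c = 12 ft

For a rectangular channel, critical depth y_c = (q²/g)^(1/3) where q = Q/b = 5120/21.7 = 235.9 ft²/s.
So y_c = (235.9²/32.2)^(1/3) = 12 ft.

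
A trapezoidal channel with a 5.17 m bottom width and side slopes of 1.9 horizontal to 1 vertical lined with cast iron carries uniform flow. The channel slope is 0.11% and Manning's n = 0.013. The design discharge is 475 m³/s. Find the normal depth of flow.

y_n = 5.61 m

Manning's equation rearranged: A R^(2/3) = nQ / (1·√S) = 0.013 × 475 / (√0.0011) = 186.2.
Trying y = 6.42 m: A R^(2/3) = 252.4 — too large.
Trying y = 4.49 m: A R^(2/3) = 113.8 — too small.
Trying y = 5.61 m: A R^(2/3) = 186.1 — close enough.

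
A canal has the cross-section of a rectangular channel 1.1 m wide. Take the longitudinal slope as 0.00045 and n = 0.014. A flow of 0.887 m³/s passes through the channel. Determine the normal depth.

Manning's equation rearranged: A R^(2/3) = nQ / (1·√S) = 0.014 × 0.887 / (√0.00045) = 0.5854.
Try y = 0.939 m: A R^(2/3) = 0.5099 — too small.
Try y = 1.17 m: A R^(2/3) = 0.6682 — too large.
Try y = 1.05 m: A R^(2/3) = 0.5855 — ≈ 0.5854.

y_n = 1.05 m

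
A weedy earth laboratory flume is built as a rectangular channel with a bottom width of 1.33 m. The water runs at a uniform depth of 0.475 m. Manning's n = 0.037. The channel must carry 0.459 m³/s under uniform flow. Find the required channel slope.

S = 0.004

Flow area A = b·y = 1.33 × 0.475 = 0.6318 m². Wetted perimeter P = b + 2y = 1.33 + 2×0.475 = 2.28 m.
Hydraulic radius R = A/P = 0.6318/2.28 = 0.2771 m.
From Manning's equation, S = [nQ / (1 A R^(2/3))]² = [0.037 × 0.459 / (1 × 0.6318 × 0.2771^(2/3))]² = 0.004.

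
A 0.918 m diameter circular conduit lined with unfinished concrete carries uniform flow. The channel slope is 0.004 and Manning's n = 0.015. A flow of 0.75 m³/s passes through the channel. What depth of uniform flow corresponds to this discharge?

y_n = 0.575 m

Manning's equation rearranged: A R^(2/3) = nQ / (1·√S) = 0.015 × 0.75 / (√0.004) = 0.1779.
At y = 0.425 m: A R^(2/3) = 0.1086 — too small.
At y = 0.712 m: A R^(2/3) = 0.2349 — too large.
At y = 0.575 m: A R^(2/3) = 0.1778 — close enough.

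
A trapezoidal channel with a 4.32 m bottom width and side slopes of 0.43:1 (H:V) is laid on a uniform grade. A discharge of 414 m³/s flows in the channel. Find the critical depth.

y_c = 7.58 m

At critical depth, Q² T / (g A³) = 1, i.e. A³/T = Q²/g = 414²/9.81 = 17470.
Trying y = 8.84 m: A³/T = 31040 — over.
Trying y = 6.68 m: A³/T = 11020 — short.
Trying y = 7.58 m: A³/T = 17500 — ≈ 17470.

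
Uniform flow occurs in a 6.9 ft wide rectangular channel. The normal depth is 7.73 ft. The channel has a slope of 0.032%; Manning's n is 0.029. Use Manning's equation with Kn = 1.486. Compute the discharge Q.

Flow area A = b·y = 6.9 × 7.73 = 53.34 ft². Wetted perimeter P = b + 2y = 6.9 + 2×7.73 = 22.36 ft.
Hydraulic radius R = A/P = 53.34/22.36 = 2.385 ft.
Manning's equation: Q = (1.486/n) A R^(2/3) S^(1/2) = (1.486/0.029) × 53.34 × 2.385^(2/3) × 0.00032^(1/2) = 87.3 ft³/s.

Q = 87.3 ft³/s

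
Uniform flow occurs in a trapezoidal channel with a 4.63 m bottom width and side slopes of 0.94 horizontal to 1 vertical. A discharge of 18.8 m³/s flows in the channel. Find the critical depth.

y_c = 1.1 m

At critical depth, Q² T / (g A³) = 1, i.e. A³/T = Q²/g = 18.8²/9.81 = 36.03.
Try y = 1.21 m: A³/T = 49.22 — high.
Try y = 1.1 m: A³/T = 36.11 — matches.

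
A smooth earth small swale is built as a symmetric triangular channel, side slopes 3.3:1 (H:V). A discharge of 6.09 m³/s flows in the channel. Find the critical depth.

At critical depth, Q² T / (g A³) = 1, i.e. A³/T = Q²/g = 6.09²/9.81 = 3.781.
At y = 0.638 m: A³/T = 0.5756 — short.
At y = 0.93 m: A³/T = 3.788 — matches.

y_c = 0.93 m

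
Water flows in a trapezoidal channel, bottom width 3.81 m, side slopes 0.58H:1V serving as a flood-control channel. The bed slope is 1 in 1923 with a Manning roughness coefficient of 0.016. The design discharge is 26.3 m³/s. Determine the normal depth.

y_n = 2.69 m

Manning's equation rearranged: A R^(2/3) = nQ / (1·√S) = 0.016 × 26.3 / (√0.00052) = 18.45.
At y = 3.44 m: A R^(2/3) = 28.42 — high.
At y = 2.69 m: A R^(2/3) = 18.42 — close enough.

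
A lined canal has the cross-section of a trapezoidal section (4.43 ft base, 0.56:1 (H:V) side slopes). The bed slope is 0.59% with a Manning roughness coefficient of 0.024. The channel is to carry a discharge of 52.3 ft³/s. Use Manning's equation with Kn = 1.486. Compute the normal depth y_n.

y_n = 1.83 ft

Manning's equation rearranged: A R^(2/3) = nQ / (1.486·√S) = 0.024 × 52.3 / (1.486 × √0.0059) = 11.
Try y = 2.33 ft: A R^(2/3) = 16.46 — over.
Try y = 1.37 ft: A R^(2/3) = 6.835 — short.
Try y = 1.83 ft: A R^(2/3) = 11 — close enough.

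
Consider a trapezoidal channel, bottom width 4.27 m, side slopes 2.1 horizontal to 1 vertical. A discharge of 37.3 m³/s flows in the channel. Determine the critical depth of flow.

At critical depth, Q² T / (g A³) = 1, i.e. A³/T = Q²/g = 37.3²/9.81 = 141.8.
Trying y = 1.34 m: A³/T = 86.42 — short.
Trying y = 1.8 m: A³/T = 257.2 — over.
Trying y = 1.53 m: A³/T = 140.3 — matches.

y_c = 1.53 m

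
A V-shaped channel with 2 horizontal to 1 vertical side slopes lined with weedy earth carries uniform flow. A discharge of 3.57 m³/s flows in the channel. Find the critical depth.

At critical depth, Q² T / (g A³) = 1, i.e. A³/T = Q²/g = 3.57²/9.81 = 1.299.
Trying y = 1 m: A³/T = 2 — over.
Trying y = 0.917 m: A³/T = 1.297 — matches.

y_c = 0.917 m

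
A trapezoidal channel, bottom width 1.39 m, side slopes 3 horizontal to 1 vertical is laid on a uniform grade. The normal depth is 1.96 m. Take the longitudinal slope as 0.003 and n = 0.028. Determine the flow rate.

With bottom width b = 1.39 m and side slope z = 3: A = (b + zy)y = (1.39 + 3×1.96)×1.96 = 14.25 m²; P = b + 2y√(1+z²) = 1.39 + 2×1.96×3.162 = 13.79 m.
Hydraulic radius R = A/P = 14.25/13.79 = 1.034 m.
Manning's equation: Q = (1/n) A R^(2/3) S^(1/2) = (1/0.028) × 14.25 × 1.034^(2/3) × 0.003^(1/2) = 28.5 m³/s.

Q = 28.5 m³/s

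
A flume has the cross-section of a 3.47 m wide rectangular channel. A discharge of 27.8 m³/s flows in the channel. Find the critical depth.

y_c = 1.87 m

For a rectangular channel, critical depth y_c = (q²/g)^(1/3) where q = Q/b = 27.8/3.47 = 8.012 m²/s.
So y_c = (8.012²/9.81)^(1/3) = 1.87 m.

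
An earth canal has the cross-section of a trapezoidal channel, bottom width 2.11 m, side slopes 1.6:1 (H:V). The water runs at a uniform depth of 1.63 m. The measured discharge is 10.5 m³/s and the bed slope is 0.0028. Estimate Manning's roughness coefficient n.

n = 0.0369

With bottom width b = 2.11 m and side slope z = 1.6: A = (b + zy)y = (2.11 + 1.6×1.63)×1.63 = 7.69 m²; P = b + 2y√(1+z²) = 2.11 + 2×1.63×1.887 = 8.261 m.
Hydraulic radius R = A/P = 7.69/8.261 = 0.9309 m.
Rearranging Manning's equation: n = (1/Q) A R^(2/3) S^(1/2) = (1/10.5) × 7.69 × 0.9309^(2/3) × √0.0028 = 0.0369.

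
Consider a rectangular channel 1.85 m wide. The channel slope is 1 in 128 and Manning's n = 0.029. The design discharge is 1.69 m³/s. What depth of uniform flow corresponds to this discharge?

Manning's equation rearranged: A R^(2/3) = nQ / (1·√S) = 0.029 × 1.69 / (√0.007812) = 0.5545.
Trying y = 0.49 m: A R^(2/3) = 0.4244 — short.
Trying y = 0.591 m: A R^(2/3) = 0.5539 — ≈ 0.5545.

y_n = 0.591 m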